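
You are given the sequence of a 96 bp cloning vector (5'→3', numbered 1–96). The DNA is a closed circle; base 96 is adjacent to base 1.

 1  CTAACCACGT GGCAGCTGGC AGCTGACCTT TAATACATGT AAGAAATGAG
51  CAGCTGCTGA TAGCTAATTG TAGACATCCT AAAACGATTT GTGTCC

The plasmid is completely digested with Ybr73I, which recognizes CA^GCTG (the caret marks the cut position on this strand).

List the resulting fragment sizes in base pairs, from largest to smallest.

Ybr73I sites (CAGCTG) start at positions 13, 20, 51.
Ybr73I cuts after base 2 of each site, so after positions 14, 21, 52.
Circular molecule, 3 cuts → 3 fragments:
  15–21 → 7 bp
  22–52 → 31 bp
  53–96 then 1–14 → 44 + 14 = 58 bp
Sorted largest to smallest: 58, 31, 7 bp.

58, 31, 7 bp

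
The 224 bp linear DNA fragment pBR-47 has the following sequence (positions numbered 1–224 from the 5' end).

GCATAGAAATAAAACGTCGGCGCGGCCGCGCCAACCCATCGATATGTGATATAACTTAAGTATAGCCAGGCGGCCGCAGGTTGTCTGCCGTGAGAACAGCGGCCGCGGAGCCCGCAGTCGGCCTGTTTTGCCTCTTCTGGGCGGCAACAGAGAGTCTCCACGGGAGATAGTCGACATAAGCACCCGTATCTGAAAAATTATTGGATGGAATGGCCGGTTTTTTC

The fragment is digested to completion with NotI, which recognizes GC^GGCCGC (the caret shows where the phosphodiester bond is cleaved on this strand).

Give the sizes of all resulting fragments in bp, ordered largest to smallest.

124, 48, 29, 23 bp

NotI sites (GCGGCCGC) start at positions 22, 70, 99.
NotI cuts after base 2 of each site, so after positions 23, 71, 100.
Linear molecule, 3 cuts → 4 fragments:
  1–23 → 23 bp
  24–71 → 48 bp
  72–100 → 29 bp
  101–224 → 124 bp
Sorted largest to smallest: 124, 48, 29, 23 bp.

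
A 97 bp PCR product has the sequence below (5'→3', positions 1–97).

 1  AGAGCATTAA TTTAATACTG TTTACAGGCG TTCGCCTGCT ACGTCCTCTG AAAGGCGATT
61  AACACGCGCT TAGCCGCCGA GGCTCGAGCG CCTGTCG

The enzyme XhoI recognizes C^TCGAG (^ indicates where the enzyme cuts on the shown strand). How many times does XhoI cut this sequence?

1

CTCGAG occurs starting at position 83.
XhoI cuts at 1 site.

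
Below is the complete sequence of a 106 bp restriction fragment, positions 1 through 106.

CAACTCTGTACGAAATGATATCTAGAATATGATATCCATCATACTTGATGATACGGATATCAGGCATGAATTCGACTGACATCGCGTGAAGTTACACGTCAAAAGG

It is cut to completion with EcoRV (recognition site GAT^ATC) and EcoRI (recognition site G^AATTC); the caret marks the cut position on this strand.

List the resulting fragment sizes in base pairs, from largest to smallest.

EcoRV sites (GATATC) start at positions 17, 31, 56.
EcoRV cuts after base 3 of each site, so after positions 19, 33, 58.
The EcoRI site (GAATTC) starts at position 68.
EcoRI cuts after the first base of each site, so after position 68.
Combined cut positions: 19, 33, 58, 68.
Linear molecule, 4 cuts → 5 fragments:
  1–19 → 19 bp
  20–33 → 14 bp
  34–58 → 25 bp
  59–68 → 10 bp
  69–106 → 38 bp
Sorted largest to smallest: 38, 25, 19, 14, 10 bp.

38, 25, 19, 14, 10 bp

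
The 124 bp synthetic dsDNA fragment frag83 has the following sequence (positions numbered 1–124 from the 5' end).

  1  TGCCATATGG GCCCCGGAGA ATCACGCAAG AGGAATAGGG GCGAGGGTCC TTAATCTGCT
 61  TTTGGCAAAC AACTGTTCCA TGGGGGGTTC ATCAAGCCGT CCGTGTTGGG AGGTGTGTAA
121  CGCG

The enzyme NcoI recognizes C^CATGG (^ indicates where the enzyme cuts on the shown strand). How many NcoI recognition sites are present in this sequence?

1

CCATGG occurs starting at position 78.
NcoI cuts at 1 site.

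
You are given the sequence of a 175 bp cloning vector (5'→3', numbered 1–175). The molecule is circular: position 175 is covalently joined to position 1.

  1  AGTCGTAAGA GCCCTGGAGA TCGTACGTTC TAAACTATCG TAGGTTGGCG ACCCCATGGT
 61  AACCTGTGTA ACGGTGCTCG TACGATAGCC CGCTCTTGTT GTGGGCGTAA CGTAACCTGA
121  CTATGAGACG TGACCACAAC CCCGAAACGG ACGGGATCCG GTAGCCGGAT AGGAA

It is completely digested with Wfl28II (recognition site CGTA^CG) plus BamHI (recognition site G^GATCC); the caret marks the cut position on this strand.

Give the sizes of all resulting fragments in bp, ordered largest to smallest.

Wfl28II sites (CGTACG) start at positions 22, 79.
Wfl28II cuts after base 4 of each site, so after positions 25, 82.
The BamHI site (GGATCC) starts at position 154.
BamHI cuts after the first base of each site, so after position 154.
Combined cut positions: 25, 82, 154.
Circular molecule, 3 cuts → 3 fragments:
  26–82 → 57 bp
  83–154 → 72 bp
  155–175 then 1–25 → 21 + 25 = 46 bp
Sorted largest to smallest: 72, 57, 46 bp.

72, 57, 46 bp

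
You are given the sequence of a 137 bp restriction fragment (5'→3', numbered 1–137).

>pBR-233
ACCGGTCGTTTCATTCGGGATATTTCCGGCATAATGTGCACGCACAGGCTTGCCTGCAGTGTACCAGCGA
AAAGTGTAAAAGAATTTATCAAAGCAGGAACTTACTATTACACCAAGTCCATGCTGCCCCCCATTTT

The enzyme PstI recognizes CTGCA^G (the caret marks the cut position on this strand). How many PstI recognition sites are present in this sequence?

CTGCAG occurs starting at position 54.
PstI cuts at 1 site.

1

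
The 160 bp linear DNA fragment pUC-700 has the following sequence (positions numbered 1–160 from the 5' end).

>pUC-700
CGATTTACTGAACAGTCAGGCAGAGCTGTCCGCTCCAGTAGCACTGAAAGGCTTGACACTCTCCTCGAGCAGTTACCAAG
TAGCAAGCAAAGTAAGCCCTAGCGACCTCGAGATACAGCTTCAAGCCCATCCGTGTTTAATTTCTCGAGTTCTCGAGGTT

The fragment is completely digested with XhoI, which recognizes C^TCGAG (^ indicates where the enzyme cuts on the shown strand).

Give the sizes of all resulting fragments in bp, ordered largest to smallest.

64, 43, 37, 8, 8 bp

XhoI sites (CTCGAG) start at positions 64, 107, 144, 152.
XhoI cuts after the first base of each site, so after positions 64, 107, 144, 152.
Linear molecule, 4 cuts → 5 fragments:
  1–64 → 64 bp
  65–107 → 43 bp
  108–144 → 37 bp
  145–152 → 8 bp
  153–160 → 8 bp
Sorted largest to smallest: 64, 43, 37, 8, 8 bp.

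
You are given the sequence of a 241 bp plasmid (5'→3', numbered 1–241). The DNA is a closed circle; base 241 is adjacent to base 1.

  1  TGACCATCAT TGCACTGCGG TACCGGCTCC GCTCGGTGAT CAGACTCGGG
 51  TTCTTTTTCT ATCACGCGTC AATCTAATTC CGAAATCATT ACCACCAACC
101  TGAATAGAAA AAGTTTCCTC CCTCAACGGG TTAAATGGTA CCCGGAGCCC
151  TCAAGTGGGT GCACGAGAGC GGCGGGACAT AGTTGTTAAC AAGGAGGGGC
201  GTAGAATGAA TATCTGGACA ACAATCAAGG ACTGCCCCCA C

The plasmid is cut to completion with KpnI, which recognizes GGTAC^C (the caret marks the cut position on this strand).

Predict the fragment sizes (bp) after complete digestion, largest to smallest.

123, 118 bp

KpnI sites (GGTACC) start at positions 19, 137.
KpnI cuts after base 5 of each site (before the last base), so after positions 23, 141.
Circular molecule, 2 cuts → 2 fragments:
  24–141 → 118 bp
  142–241 then 1–23 → 100 + 23 = 123 bp
Sorted largest to smallest: 123, 118 bp.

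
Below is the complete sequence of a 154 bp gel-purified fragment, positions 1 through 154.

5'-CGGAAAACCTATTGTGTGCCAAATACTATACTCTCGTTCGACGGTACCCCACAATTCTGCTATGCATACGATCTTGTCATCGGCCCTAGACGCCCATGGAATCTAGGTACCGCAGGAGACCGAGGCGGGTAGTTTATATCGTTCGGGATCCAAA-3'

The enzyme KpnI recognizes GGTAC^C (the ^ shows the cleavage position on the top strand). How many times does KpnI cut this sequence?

GGTACC occurs starting at positions 43, 106.
KpnI cuts at 2 sites.

2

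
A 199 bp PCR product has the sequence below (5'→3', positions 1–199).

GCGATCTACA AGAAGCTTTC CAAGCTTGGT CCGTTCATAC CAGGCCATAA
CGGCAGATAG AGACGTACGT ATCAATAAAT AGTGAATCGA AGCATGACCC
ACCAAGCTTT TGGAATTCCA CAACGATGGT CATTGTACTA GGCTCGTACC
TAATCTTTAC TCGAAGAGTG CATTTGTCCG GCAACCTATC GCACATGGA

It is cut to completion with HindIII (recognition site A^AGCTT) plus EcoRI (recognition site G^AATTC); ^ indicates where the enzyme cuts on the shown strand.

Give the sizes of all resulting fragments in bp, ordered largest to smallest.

86, 82, 13, 9, 9 bp

HindIII sites (AAGCTT) start at positions 13, 22, 104.
HindIII cuts after the first base of each site, so after positions 13, 22, 104.
The EcoRI site (GAATTC) starts at position 113.
EcoRI cuts after the first base of each site, so after position 113.
Combined cut positions: 13, 22, 104, 113.
Linear molecule, 4 cuts → 5 fragments:
  1–13 → 13 bp
  14–22 → 9 bp
  23–104 → 82 bp
  105–113 → 9 bp
  114–199 → 86 bp
Sorted largest to smallest: 86, 82, 13, 9, 9 bp.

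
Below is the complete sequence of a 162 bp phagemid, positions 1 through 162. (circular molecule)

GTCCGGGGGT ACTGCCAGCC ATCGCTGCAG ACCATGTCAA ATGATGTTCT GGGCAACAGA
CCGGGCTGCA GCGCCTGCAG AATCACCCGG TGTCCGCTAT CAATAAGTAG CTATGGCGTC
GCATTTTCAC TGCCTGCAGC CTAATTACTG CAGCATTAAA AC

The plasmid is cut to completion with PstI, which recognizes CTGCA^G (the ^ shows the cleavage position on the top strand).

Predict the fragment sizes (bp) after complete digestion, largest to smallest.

59, 41, 39, 14, 9 bp

PstI sites (CTGCAG) start at positions 25, 66, 75, 134, 148.
PstI cuts after base 5 of each site (before the last base), so after positions 29, 70, 79, 138, 152.
Circular molecule, 5 cuts → 5 fragments:
  30–70 → 41 bp
  71–79 → 9 bp
  80–138 → 59 bp
  139–152 → 14 bp
  153–162 then 1–29 → 10 + 29 = 39 bp
Sorted largest to smallest: 59, 41, 39, 14, 9 bp.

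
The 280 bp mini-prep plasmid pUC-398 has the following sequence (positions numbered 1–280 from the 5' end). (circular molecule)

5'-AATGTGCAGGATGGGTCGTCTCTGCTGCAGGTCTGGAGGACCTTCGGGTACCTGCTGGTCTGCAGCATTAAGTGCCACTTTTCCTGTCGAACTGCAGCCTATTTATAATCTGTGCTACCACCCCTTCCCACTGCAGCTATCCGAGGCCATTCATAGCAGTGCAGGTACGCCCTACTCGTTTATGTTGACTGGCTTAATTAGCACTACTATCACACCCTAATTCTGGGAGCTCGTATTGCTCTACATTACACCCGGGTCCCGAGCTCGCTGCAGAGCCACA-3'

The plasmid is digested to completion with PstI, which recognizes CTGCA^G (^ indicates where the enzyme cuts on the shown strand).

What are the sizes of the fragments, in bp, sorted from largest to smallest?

PstI sites (CTGCAG) start at positions 25, 60, 92, 131, 268.
PstI cuts after base 5 of each site (before the last base), so after positions 29, 64, 96, 135, 272.
Circular molecule, 5 cuts → 5 fragments:
  30–64 → 35 bp
  65–96 → 32 bp
  97–135 → 39 bp
  136–272 → 137 bp
  273–280 then 1–29 → 8 + 29 = 37 bp
Sorted largest to smallest: 137, 39, 37, 35, 32 bp.

137, 39, 37, 35, 32 bp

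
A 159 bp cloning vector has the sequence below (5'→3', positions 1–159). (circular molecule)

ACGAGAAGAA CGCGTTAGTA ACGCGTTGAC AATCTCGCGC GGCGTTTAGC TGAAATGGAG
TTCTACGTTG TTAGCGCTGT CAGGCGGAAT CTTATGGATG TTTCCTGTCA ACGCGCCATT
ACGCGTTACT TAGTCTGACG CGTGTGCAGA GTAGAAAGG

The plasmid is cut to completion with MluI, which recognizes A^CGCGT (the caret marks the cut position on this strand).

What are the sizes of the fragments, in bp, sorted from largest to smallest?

MluI sites (ACGCGT) start at positions 10, 21, 121, 138.
MluI cuts after the first base of each site, so after positions 10, 21, 121, 138.
Circular molecule, 4 cuts → 4 fragments:
  11–21 → 11 bp
  22–121 → 100 bp
  122–138 → 17 bp
  139–159 then 1–10 → 21 + 10 = 31 bp
Sorted largest to smallest: 100, 31, 17, 11 bp.

100, 31, 17, 11 bp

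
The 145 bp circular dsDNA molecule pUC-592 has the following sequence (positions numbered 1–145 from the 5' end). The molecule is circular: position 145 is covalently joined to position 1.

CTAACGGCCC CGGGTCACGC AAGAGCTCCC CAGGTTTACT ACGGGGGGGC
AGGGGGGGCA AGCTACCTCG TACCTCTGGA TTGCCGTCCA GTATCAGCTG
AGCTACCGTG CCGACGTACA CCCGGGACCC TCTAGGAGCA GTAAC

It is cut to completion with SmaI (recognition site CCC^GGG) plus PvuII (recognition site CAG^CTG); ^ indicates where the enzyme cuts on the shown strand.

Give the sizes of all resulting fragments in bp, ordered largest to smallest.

SmaI sites (CCCGGG) start at positions 9, 121.
SmaI cuts after base 3 of each site, so after positions 11, 123.
The PvuII site (CAGCTG) starts at position 95.
PvuII cuts after base 3 of each site, so after position 97.
Combined cut positions: 11, 97, 123.
Circular molecule, 3 cuts → 3 fragments:
  12–97 → 86 bp
  98–123 → 26 bp
  124–145 then 1–11 → 22 + 11 = 33 bp
Sorted largest to smallest: 86, 33, 26 bp.

86, 33, 26 bp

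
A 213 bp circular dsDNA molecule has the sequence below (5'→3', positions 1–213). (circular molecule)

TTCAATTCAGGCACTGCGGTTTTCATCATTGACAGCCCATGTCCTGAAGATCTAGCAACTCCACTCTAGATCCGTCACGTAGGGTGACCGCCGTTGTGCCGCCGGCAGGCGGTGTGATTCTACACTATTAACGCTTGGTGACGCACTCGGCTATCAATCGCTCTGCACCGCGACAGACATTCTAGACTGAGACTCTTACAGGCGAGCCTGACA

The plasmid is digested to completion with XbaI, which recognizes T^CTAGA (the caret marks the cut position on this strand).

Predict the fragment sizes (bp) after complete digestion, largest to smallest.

XbaI sites (TCTAGA) start at positions 65, 181.
XbaI cuts after the first base of each site, so after positions 65, 181.
Circular molecule, 2 cuts → 2 fragments:
  66–181 → 116 bp
  182–213 then 1–65 → 32 + 65 = 97 bp
Sorted largest to smallest: 116, 97 bp.

116, 97 bp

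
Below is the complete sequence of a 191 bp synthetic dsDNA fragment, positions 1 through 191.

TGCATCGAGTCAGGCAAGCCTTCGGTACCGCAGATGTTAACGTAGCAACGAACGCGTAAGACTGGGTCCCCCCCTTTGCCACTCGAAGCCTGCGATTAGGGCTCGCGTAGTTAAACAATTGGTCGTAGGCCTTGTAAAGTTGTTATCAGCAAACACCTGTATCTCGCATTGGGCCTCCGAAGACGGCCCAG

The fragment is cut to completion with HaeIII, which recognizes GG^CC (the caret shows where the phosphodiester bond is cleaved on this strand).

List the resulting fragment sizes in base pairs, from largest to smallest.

129, 44, 13, 5 bp

HaeIII sites (GGCC) start at positions 128, 172, 185.
HaeIII cuts after base 2 of each site, so after positions 129, 173, 186.
Linear molecule, 3 cuts → 4 fragments:
  1–129 → 129 bp
  130–173 → 44 bp
  174–186 → 13 bp
  187–191 → 5 bp
Sorted largest to smallest: 129, 44, 13, 5 bp.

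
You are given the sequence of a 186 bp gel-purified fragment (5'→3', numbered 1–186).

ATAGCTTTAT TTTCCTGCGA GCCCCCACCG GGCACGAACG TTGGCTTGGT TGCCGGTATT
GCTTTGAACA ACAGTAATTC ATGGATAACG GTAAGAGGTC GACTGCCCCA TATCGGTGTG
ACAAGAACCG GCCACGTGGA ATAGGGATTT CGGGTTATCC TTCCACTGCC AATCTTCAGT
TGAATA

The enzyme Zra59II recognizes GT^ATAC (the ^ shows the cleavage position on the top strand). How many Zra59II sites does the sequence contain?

0

No occurrence of GTATAC is present in the sequence.
Zra59II does not cut: 0 sites.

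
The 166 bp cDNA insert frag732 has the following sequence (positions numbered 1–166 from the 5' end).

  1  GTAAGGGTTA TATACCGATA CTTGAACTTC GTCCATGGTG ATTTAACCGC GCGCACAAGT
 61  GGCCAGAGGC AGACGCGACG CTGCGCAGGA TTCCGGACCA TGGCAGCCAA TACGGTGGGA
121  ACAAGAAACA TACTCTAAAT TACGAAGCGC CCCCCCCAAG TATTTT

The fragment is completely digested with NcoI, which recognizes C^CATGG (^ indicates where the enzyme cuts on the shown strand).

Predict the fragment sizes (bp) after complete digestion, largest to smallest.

NcoI sites (CCATGG) start at positions 33, 98.
NcoI cuts after the first base of each site, so after positions 33, 98.
Linear molecule, 2 cuts → 3 fragments:
  1–33 → 33 bp
  34–98 → 65 bp
  99–166 → 68 bp
Sorted largest to smallest: 68, 65, 33 bp.

68, 65, 33 bp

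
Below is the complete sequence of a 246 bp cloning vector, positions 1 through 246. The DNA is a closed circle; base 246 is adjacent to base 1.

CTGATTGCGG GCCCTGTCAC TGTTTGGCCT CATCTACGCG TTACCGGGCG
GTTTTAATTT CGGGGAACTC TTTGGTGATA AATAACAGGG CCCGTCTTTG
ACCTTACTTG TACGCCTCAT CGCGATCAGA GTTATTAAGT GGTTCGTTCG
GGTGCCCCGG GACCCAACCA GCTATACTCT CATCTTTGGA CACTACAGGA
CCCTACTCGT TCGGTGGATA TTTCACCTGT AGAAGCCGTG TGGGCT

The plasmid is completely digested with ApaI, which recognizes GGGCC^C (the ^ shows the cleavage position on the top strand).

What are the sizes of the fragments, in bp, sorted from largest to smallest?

ApaI sites (GGGCCC) start at positions 9, 88.
ApaI cuts after base 5 of each site (before the last base), so after positions 13, 92.
Circular molecule, 2 cuts → 2 fragments:
  14–92 → 79 bp
  93–246 then 1–13 → 154 + 13 = 167 bp
Sorted largest to smallest: 167, 79 bp.

167, 79 bp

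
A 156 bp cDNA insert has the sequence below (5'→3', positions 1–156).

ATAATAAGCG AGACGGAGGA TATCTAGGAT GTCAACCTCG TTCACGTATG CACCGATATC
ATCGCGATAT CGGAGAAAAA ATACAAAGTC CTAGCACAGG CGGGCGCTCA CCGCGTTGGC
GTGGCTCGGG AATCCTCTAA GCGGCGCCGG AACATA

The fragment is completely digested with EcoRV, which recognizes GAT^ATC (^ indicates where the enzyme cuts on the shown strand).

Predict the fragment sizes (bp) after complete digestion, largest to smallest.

88, 36, 21, 11 bp

EcoRV sites (GATATC) start at positions 19, 55, 66.
EcoRV cuts after base 3 of each site, so after positions 21, 57, 68.
Linear molecule, 3 cuts → 4 fragments:
  1–21 → 21 bp
  22–57 → 36 bp
  58–68 → 11 bp
  69–156 → 88 bp
Sorted largest to smallest: 88, 36, 21, 11 bp.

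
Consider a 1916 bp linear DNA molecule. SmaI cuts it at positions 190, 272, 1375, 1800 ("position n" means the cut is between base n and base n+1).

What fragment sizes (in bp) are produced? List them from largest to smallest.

1103, 425, 190, 116, 82 bp

Linear molecule, 4 cuts → 5 fragments:
  190 − 0 = 190 bp
  272 − 190 = 82 bp
  1375 − 272 = 1103 bp
  1800 − 1375 = 425 bp
  1916 − 1800 = 116 bp
Sorted largest to smallest: 1103, 425, 190, 116, 82 bp.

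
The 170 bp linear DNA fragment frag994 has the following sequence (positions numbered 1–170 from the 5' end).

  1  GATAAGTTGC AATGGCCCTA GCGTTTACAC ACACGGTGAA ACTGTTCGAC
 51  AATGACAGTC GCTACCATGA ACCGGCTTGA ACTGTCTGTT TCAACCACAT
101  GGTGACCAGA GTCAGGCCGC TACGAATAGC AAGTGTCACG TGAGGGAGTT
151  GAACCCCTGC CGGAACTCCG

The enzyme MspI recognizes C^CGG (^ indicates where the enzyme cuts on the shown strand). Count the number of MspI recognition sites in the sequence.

CCGG occurs starting at positions 72, 160.
MspI cuts at 2 sites.

2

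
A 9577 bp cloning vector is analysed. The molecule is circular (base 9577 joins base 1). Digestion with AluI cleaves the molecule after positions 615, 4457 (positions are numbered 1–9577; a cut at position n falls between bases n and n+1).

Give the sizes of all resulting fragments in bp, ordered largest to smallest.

5735, 3842 bp

Circular molecule, 2 cuts → 2 fragments:
  4457 − 615 = 3842 bp
  wrap: 9577 − 4457 + 615 = 5735 bp
Sorted largest to smallest: 5735, 3842 bp.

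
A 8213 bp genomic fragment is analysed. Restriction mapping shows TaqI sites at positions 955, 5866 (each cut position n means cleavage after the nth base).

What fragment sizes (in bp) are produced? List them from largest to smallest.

Linear molecule, 2 cuts → 3 fragments:
  955 − 0 = 955 bp
  5866 − 955 = 4911 bp
  8213 − 5866 = 2347 bp
Sorted largest to smallest: 4911, 2347, 955 bp.

4911, 2347, 955 bp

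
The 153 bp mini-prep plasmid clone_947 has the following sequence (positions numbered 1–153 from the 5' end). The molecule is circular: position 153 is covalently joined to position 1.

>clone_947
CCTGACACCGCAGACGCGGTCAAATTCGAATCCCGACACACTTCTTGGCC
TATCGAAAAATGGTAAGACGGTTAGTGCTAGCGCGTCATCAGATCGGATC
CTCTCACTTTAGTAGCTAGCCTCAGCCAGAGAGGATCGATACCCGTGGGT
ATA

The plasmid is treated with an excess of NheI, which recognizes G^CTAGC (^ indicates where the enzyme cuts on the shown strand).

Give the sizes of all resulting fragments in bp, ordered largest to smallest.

NheI sites (GCTAGC) start at positions 77, 115.
NheI cuts after the first base of each site, so after positions 77, 115.
Circular molecule, 2 cuts → 2 fragments:
  78–115 → 38 bp
  116–153 then 1–77 → 38 + 77 = 115 bp
Sorted largest to smallest: 115, 38 bp.

115, 38 bp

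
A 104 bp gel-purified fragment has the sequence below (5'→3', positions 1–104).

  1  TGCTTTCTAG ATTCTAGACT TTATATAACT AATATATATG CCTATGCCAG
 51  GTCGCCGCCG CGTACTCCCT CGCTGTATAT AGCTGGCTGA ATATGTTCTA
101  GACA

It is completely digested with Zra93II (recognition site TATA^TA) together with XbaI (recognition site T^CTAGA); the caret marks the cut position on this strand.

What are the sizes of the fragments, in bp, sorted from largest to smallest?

43, 18, 12, 11, 7, 7, 6 bp

Zra93II sites (TATATA) start at positions 22, 33, 76.
Zra93II cuts after base 4 of each site, so after positions 25, 36, 79.
XbaI sites (TCTAGA) start at positions 6, 13, 97.
XbaI cuts after the first base of each site, so after positions 6, 13, 97.
Combined cut positions: 6, 13, 25, 36, 79, 97.
Linear molecule, 6 cuts → 7 fragments:
  1–6 → 6 bp
  7–13 → 7 bp
  14–25 → 12 bp
  26–36 → 11 bp
  37–79 → 43 bp
  80–97 → 18 bp
  98–104 → 7 bp
Sorted largest to smallest: 43, 18, 12, 11, 7, 7, 6 bp.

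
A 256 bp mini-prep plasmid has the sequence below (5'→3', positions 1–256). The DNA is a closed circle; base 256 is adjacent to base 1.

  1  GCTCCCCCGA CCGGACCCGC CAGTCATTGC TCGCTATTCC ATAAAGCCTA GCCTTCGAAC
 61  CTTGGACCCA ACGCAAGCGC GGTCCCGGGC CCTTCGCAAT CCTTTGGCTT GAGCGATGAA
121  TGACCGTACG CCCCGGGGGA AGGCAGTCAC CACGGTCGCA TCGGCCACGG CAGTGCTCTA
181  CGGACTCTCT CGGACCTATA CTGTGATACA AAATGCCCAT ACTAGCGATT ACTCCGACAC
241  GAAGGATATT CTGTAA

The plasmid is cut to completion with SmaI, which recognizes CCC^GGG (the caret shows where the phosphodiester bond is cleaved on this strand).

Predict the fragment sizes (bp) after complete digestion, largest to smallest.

208, 48 bp

SmaI sites (CCCGGG) start at positions 84, 132.
SmaI cuts after base 3 of each site, so after positions 86, 134.
Circular molecule, 2 cuts → 2 fragments:
  87–134 → 48 bp
  135–256 then 1–86 → 122 + 86 = 208 bp
Sorted largest to smallest: 208, 48 bp.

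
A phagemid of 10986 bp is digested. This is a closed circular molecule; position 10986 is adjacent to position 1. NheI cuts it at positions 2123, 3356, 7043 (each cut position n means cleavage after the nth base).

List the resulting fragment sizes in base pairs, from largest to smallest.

6066, 3687, 1233 bp

Circular molecule, 3 cuts → 3 fragments:
  3356 − 2123 = 1233 bp
  7043 − 3356 = 3687 bp
  wrap: 10986 − 7043 + 2123 = 6066 bp
Sorted largest to smallest: 6066, 3687, 1233 bp.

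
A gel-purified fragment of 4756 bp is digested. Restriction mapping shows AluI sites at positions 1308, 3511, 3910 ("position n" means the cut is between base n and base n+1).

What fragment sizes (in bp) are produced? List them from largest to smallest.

Linear molecule, 3 cuts → 4 fragments:
  1308 − 0 = 1308 bp
  3511 − 1308 = 2203 bp
  3910 − 3511 = 399 bp
  4756 − 3910 = 846 bp
Sorted largest to smallest: 2203, 1308, 846, 399 bp.

2203, 1308, 846, 399 bp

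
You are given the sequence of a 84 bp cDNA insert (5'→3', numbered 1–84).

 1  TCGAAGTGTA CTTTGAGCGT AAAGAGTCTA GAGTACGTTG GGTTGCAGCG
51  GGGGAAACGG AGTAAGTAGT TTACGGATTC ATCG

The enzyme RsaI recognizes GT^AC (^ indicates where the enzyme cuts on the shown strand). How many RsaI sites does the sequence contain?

GTAC occurs starting at positions 8, 33.
RsaI cuts at 2 sites.

2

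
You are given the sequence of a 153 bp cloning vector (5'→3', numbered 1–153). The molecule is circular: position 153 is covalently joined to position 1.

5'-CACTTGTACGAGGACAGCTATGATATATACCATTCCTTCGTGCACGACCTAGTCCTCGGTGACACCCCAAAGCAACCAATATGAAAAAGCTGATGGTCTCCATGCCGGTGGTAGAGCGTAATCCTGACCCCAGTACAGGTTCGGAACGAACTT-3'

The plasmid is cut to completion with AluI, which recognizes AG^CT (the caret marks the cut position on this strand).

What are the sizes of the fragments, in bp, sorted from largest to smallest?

81, 72 bp

AluI sites (AGCT) start at positions 16, 88.
AluI cuts after base 2 of each site, so after positions 17, 89.
Circular molecule, 2 cuts → 2 fragments:
  18–89 → 72 bp
  90–153 then 1–17 → 64 + 17 = 81 bp
Sorted largest to smallest: 81, 72 bp.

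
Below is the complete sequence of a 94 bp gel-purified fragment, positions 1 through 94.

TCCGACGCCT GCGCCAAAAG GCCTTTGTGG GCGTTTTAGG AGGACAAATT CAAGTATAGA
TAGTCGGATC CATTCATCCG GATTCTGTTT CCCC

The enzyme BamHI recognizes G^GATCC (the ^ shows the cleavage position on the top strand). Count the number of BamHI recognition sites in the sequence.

GGATCC occurs starting at position 66.
BamHI cuts at 1 site.

1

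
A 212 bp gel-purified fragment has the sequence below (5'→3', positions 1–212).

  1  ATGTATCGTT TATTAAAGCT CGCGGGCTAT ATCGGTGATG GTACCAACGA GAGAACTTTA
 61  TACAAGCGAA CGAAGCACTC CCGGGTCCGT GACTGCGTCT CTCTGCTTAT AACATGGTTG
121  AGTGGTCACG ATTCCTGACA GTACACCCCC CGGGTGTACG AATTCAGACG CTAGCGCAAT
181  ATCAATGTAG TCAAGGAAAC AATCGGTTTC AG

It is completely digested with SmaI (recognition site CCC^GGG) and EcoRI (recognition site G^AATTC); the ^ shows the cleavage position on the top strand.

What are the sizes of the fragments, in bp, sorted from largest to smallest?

SmaI sites (CCCGGG) start at positions 80, 149.
SmaI cuts after base 3 of each site, so after positions 82, 151.
The EcoRI site (GAATTC) starts at position 160.
EcoRI cuts after the first base of each site, so after position 160.
Combined cut positions: 82, 151, 160.
Linear molecule, 3 cuts → 4 fragments:
  1–82 → 82 bp
  83–151 → 69 bp
  152–160 → 9 bp
  161–212 → 52 bp
Sorted largest to smallest: 82, 69, 52, 9 bp.

82, 69, 52, 9 bp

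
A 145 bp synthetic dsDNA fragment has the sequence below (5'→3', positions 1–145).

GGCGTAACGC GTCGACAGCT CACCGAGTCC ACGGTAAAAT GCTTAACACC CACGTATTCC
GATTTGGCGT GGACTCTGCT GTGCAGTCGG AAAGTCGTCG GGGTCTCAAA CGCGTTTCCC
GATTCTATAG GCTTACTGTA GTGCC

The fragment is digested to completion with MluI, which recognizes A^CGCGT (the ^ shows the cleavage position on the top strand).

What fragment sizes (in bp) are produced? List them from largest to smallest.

MluI sites (ACGCGT) start at positions 7, 110.
MluI cuts after the first base of each site, so after positions 7, 110.
Linear molecule, 2 cuts → 3 fragments:
  1–7 → 7 bp
  8–110 → 103 bp
  111–145 → 35 bp
Sorted largest to smallest: 103, 35, 7 bp.

103, 35, 7 bp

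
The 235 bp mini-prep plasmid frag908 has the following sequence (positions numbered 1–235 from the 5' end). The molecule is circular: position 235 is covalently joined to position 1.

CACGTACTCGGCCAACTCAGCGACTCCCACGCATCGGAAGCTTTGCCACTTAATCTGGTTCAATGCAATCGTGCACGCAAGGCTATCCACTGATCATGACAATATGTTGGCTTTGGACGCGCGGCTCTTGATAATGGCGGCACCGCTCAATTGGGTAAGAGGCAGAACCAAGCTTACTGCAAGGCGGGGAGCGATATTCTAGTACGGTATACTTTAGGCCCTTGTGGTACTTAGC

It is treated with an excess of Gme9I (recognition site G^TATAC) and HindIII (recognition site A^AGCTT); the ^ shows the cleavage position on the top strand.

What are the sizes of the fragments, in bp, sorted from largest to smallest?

The Gme9I site (GTATAC) starts at position 207.
Gme9I cuts after the first base of each site, so after position 207.
HindIII sites (AAGCTT) start at positions 38, 170.
HindIII cuts after the first base of each site, so after positions 38, 170.
Combined cut positions: 38, 170, 207.
Circular molecule, 3 cuts → 3 fragments:
  39–170 → 132 bp
  171–207 → 37 bp
  208–235 then 1–38 → 28 + 38 = 66 bp
Sorted largest to smallest: 132, 66, 37 bp.

132, 66, 37 bp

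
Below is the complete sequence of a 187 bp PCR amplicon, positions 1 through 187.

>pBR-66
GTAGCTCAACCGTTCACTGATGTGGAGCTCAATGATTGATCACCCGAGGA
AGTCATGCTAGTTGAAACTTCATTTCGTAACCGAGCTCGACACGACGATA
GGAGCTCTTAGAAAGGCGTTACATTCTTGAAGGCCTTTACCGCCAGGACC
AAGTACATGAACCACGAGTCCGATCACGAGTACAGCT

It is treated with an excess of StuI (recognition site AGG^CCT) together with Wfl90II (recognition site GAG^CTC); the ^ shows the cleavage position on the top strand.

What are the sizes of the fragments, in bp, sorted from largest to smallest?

The StuI site (AGGCCT) starts at position 131.
StuI cuts after base 3 of each site, so after position 133.
Wfl90II sites (GAGCTC) start at positions 25, 83, 102.
Wfl90II cuts after base 3 of each site, so after positions 27, 85, 104.
Combined cut positions: 27, 85, 104, 133.
Linear molecule, 4 cuts → 5 fragments:
  1–27 → 27 bp
  28–85 → 58 bp
  86–104 → 19 bp
  105–133 → 29 bp
  134–187 → 54 bp
Sorted largest to smallest: 58, 54, 29, 27, 19 bp.

58, 54, 29, 27, 19 bp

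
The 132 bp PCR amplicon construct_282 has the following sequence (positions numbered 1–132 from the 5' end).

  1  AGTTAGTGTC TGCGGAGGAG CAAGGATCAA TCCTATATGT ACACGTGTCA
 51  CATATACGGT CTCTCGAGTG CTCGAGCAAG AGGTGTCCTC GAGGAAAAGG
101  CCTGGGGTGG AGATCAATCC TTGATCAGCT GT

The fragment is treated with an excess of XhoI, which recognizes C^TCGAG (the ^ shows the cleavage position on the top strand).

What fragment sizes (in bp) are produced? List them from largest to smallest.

63, 44, 17, 8 bp

XhoI sites (CTCGAG) start at positions 63, 71, 88.
XhoI cuts after the first base of each site, so after positions 63, 71, 88.
Linear molecule, 3 cuts → 4 fragments:
  1–63 → 63 bp
  64–71 → 8 bp
  72–88 → 17 bp
  89–132 → 44 bp
Sorted largest to smallest: 63, 44, 17, 8 bp.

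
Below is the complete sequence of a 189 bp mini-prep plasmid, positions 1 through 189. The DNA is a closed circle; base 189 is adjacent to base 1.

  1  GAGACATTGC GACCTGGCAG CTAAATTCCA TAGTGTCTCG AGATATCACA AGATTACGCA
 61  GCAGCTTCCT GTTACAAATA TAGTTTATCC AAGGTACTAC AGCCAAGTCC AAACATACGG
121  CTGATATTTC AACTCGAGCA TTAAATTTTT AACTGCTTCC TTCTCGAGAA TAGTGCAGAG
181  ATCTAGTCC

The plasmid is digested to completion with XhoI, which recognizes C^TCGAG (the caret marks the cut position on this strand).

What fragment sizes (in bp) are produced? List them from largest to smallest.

96, 63, 30 bp

XhoI sites (CTCGAG) start at positions 37, 133, 163.
XhoI cuts after the first base of each site, so after positions 37, 133, 163.
Circular molecule, 3 cuts → 3 fragments:
  38–133 → 96 bp
  134–163 → 30 bp
  164–189 then 1–37 → 26 + 37 = 63 bp
Sorted largest to smallest: 96, 63, 30 bp.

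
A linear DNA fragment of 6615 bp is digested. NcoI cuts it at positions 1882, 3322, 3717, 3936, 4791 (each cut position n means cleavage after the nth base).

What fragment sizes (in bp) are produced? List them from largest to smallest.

Linear molecule, 5 cuts → 6 fragments:
  1882 − 0 = 1882 bp
  3322 − 1882 = 1440 bp
  3717 − 3322 = 395 bp
  3936 − 3717 = 219 bp
  4791 − 3936 = 855 bp
  6615 − 4791 = 1824 bp
Sorted largest to smallest: 1882, 1824, 1440, 855, 395, 219 bp.

1882, 1824, 1440, 855, 395, 219 bp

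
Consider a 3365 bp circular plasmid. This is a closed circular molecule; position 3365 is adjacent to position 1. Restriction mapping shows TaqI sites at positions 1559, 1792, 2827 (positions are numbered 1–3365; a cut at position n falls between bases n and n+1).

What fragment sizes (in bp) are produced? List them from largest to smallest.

2097, 1035, 233 bp

Circular molecule, 3 cuts → 3 fragments:
  1792 − 1559 = 233 bp
  2827 − 1792 = 1035 bp
  wrap: 3365 − 2827 + 1559 = 2097 bp
Sorted largest to smallest: 2097, 1035, 233 bp.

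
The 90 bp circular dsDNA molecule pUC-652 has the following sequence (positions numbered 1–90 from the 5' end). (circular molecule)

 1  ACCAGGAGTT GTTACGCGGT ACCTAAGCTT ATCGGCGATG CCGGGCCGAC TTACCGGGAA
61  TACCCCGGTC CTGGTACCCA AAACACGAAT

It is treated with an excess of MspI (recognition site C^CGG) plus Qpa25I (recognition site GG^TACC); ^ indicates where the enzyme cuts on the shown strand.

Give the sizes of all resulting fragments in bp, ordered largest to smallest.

35, 22, 13, 11, 9 bp

MspI sites (CCGG) start at positions 41, 54, 65.
MspI cuts after the first base of each site, so after positions 41, 54, 65.
Qpa25I sites (GGTACC) start at positions 18, 73.
Qpa25I cuts after base 2 of each site, so after positions 19, 74.
Combined cut positions: 19, 41, 54, 65, 74.
Circular molecule, 5 cuts → 5 fragments:
  20–41 → 22 bp
  42–54 → 13 bp
  55–65 → 11 bp
  66–74 → 9 bp
  75–90 then 1–19 → 16 + 19 = 35 bp
Sorted largest to smallest: 35, 22, 13, 11, 9 bp.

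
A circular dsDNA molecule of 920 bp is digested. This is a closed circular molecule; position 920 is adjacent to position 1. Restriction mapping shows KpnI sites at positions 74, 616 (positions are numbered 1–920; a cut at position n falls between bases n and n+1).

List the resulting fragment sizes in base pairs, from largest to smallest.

542, 378 bp

Circular molecule, 2 cuts → 2 fragments:
  616 − 74 = 542 bp
  wrap: 920 − 616 + 74 = 378 bp
Sorted largest to smallest: 542, 378 bp.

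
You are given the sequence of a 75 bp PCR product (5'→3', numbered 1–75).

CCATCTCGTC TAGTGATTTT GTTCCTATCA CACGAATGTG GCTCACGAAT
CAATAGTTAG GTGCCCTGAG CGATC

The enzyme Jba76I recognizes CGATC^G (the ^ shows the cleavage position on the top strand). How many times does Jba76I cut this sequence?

No occurrence of CGATCG is present in the sequence.
Jba76I does not cut: 0 sites.

0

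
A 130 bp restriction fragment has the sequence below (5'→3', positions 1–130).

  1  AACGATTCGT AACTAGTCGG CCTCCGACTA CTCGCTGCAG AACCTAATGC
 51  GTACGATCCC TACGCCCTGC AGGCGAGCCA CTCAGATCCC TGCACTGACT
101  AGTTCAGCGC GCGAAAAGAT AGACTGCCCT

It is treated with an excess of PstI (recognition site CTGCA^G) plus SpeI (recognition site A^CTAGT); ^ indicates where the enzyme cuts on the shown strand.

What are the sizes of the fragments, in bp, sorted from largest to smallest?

PstI sites (CTGCAG) start at positions 35, 67.
PstI cuts after base 5 of each site (before the last base), so after positions 39, 71.
SpeI sites (ACTAGT) start at positions 12, 98.
SpeI cuts after the first base of each site, so after positions 12, 98.
Combined cut positions: 12, 39, 71, 98.
Linear molecule, 4 cuts → 5 fragments:
  1–12 → 12 bp
  13–39 → 27 bp
  40–71 → 32 bp
  72–98 → 27 bp
  99–130 → 32 bp
Sorted largest to smallest: 32, 32, 27, 27, 12 bp.

32, 32, 27, 27, 12 bp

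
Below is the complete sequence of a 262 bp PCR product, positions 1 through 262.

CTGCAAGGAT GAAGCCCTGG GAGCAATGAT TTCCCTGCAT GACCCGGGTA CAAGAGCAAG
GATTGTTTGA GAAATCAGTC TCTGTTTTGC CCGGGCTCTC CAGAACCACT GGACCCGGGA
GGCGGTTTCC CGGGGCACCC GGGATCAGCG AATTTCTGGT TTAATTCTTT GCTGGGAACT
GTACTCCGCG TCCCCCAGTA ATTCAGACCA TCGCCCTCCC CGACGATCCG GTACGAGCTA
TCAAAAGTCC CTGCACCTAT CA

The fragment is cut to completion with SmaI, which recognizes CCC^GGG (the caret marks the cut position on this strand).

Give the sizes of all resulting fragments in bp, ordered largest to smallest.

SmaI sites (CCCGGG) start at positions 43, 90, 114, 129, 138.
SmaI cuts after base 3 of each site, so after positions 45, 92, 116, 131, 140.
Linear molecule, 5 cuts → 6 fragments:
  1–45 → 45 bp
  46–92 → 47 bp
  93–116 → 24 bp
  117–131 → 15 bp
  132–140 → 9 bp
  141–262 → 122 bp
Sorted largest to smallest: 122, 47, 45, 24, 15, 9 bp.

122, 47, 45, 24, 15, 9 bp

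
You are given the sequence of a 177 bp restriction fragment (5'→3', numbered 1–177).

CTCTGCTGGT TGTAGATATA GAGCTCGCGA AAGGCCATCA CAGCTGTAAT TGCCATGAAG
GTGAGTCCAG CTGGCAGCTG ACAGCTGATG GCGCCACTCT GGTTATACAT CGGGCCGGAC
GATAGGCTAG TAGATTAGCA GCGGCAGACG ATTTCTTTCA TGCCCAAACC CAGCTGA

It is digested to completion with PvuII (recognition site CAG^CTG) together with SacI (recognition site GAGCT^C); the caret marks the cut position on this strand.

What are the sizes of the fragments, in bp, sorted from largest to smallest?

89, 27, 25, 18, 7, 7, 4 bp

PvuII sites (CAGCTG) start at positions 41, 68, 75, 82, 171.
PvuII cuts after base 3 of each site, so after positions 43, 70, 77, 84, 173.
The SacI site (GAGCTC) starts at position 21.
SacI cuts after base 5 of each site (before the last base), so after position 25.
Combined cut positions: 25, 43, 70, 77, 84, 173.
Linear molecule, 6 cuts → 7 fragments:
  1–25 → 25 bp
  26–43 → 18 bp
  44–70 → 27 bp
  71–77 → 7 bp
  78–84 → 7 bp
  85–173 → 89 bp
  174–177 → 4 bp
Sorted largest to smallest: 89, 27, 25, 18, 7, 7, 4 bp.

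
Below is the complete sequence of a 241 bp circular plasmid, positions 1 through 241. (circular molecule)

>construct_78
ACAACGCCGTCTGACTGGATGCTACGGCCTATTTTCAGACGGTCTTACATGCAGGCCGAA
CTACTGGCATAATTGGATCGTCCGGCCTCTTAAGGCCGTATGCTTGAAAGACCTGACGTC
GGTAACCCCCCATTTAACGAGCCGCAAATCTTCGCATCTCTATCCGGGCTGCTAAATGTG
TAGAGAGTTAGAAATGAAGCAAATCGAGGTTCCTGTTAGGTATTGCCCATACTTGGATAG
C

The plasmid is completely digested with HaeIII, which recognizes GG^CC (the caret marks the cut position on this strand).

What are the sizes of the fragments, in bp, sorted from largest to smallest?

HaeIII sites (GGCC) start at positions 26, 54, 84, 94.
HaeIII cuts after base 2 of each site, so after positions 27, 55, 85, 95.
Circular molecule, 4 cuts → 4 fragments:
  28–55 → 28 bp
  56–85 → 30 bp
  86–95 → 10 bp
  96–241 then 1–27 → 146 + 27 = 173 bp
Sorted largest to smallest: 173, 30, 28, 10 bp.

173, 30, 28, 10 bp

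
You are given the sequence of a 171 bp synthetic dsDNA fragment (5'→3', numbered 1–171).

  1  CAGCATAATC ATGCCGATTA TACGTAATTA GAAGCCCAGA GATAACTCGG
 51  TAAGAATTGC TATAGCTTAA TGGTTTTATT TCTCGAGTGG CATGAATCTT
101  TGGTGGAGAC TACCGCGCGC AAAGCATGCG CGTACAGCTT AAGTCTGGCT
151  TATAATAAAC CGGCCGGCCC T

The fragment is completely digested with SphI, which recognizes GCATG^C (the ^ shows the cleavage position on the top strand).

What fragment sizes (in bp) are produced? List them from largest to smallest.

128, 43 bp

The SphI site (GCATGC) starts at position 124.
SphI cuts after base 5 of each site (before the last base), so after position 128.
Linear molecule, 1 cut → 2 fragments:
  1–128 → 128 bp
  129–171 → 43 bp
Sorted largest to smallest: 128, 43 bp.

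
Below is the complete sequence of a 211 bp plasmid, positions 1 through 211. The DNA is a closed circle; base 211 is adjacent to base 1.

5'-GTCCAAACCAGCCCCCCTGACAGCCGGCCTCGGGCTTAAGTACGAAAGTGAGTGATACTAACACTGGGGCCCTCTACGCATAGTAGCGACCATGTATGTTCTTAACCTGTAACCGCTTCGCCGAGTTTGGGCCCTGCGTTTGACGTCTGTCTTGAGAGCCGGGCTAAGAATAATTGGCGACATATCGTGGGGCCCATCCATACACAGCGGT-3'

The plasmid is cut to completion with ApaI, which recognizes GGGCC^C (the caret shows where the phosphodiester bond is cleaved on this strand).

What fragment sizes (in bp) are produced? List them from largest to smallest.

ApaI sites (GGGCCC) start at positions 67, 129, 190.
ApaI cuts after base 5 of each site (before the last base), so after positions 71, 133, 194.
Circular molecule, 3 cuts → 3 fragments:
  72–133 → 62 bp
  134–194 → 61 bp
  195–211 then 1–71 → 17 + 71 = 88 bp
Sorted largest to smallest: 88, 62, 61 bp.

88, 62, 61 bp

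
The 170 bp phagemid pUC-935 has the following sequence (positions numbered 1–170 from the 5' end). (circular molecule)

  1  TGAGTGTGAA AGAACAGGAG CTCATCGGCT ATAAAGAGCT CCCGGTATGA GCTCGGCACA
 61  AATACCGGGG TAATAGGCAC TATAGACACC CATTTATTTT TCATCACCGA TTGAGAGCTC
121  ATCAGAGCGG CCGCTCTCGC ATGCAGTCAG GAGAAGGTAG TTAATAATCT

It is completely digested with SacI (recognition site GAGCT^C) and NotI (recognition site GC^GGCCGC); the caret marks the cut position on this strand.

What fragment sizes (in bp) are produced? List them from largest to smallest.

SacI sites (GAGCTC) start at positions 18, 36, 49, 115.
SacI cuts after base 5 of each site (before the last base), so after positions 22, 40, 53, 119.
The NotI site (GCGGCCGC) starts at position 127.
NotI cuts after base 2 of each site, so after position 128.
Combined cut positions: 22, 40, 53, 119, 128.
Circular molecule, 5 cuts → 5 fragments:
  23–40 → 18 bp
  41–53 → 13 bp
  54–119 → 66 bp
  120–128 → 9 bp
  129–170 then 1–22 → 42 + 22 = 64 bp
Sorted largest to smallest: 66, 64, 18, 13, 9 bp.

66, 64, 18, 13, 9 bp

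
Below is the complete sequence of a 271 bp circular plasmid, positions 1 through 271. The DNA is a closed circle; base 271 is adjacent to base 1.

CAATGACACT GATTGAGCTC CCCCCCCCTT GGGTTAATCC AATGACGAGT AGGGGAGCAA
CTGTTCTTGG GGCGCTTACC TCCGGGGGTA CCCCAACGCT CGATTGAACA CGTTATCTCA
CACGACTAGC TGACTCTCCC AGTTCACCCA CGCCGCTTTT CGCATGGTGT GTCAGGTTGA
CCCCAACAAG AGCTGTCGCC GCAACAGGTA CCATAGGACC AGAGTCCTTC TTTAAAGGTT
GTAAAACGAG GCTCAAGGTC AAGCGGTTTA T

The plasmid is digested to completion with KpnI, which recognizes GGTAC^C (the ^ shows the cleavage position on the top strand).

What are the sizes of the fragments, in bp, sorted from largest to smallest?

151, 120 bp

KpnI sites (GGTACC) start at positions 87, 207.
KpnI cuts after base 5 of each site (before the last base), so after positions 91, 211.
Circular molecule, 2 cuts → 2 fragments:
  92–211 → 120 bp
  212–271 then 1–91 → 60 + 91 = 151 bp
Sorted largest to smallest: 151, 120 bp.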